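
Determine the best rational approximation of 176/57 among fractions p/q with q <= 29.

71/23

Expand x = 176/57 as a continued fraction with the Euclidean algorithm:
  176 = 3*57 + 5, so a_0 = 3.
  57 = 11*5 + 2, so a_1 = 11.
  5 = 2*2 + 1, so a_2 = 2.
  2 = 2*1 + 0, so a_3 = 2.
so x = [3; 11, 2, 2].
Convergents (p_i = a_i*p_{i-1} + p_{i-2}, q_i = a_i*q_{i-1} + q_{i-2} with p_{-2}=0, p_{-1}=1, q_{-2}=1, q_{-1}=0), until the denominator exceeds 29:
  i=0: a_0=3, p_0 = 3*1 + 0 = 3, q_0 = 3*0 + 1 = 1.
  i=1: a_1=11, p_1 = 11*3 + 1 = 34, q_1 = 11*1 + 0 = 11.
  i=2: a_2=2, p_2 = 2*34 + 3 = 71, q_2 = 2*11 + 1 = 23.
  i=3: a_3=2, p_3 = 2*71 + 34 = 176, q_3 = 2*23 + 11 = 57.
q_3 = 57 > 29, so the last convergent with denominator <= 29 is p_2/q_2 = 71/23.
The closest fraction with denominator <= 29 is either p_2/q_2 or the intermediate fraction (k*p_2 + p_1)/(k*q_2 + q_1) with the largest k >= 1 whose denominator stays <= 29; these approach x as k grows, and every other convergent or intermediate fraction in range is farther away.
Largest k: floor((29 - q_1)/q_2) = floor((29 - 11)/23) = 0.
Since k = 0, no intermediate fraction beyond p_2/q_2 has denominator <= 29, so the convergent 71/23 is the closest (its error is |176*23 - 71*57|/(57*23) = 1/1311).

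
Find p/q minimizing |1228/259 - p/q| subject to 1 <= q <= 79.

Expand x = 1228/259 as a continued fraction with the Euclidean algorithm:
  1228 = 4*259 + 192, so a_0 = 4.
  259 = 1*192 + 67, so a_1 = 1.
  192 = 2*67 + 58, so a_2 = 2.
  67 = 1*58 + 9, so a_3 = 1.
  58 = 6*9 + 4, so a_4 = 6.
  9 = 2*4 + 1, so a_5 = 2.
  4 = 4*1 + 0, so a_6 = 4.
so x = [4; 1, 2, 1, 6, 2, 4].
Convergents (p_i = a_i*p_{i-1} + p_{i-2}, q_i = a_i*q_{i-1} + q_{i-2} with p_{-2}=0, p_{-1}=1, q_{-2}=1, q_{-1}=0), until the denominator exceeds 79:
  i=0: a_0=4, p_0 = 4*1 + 0 = 4, q_0 = 4*0 + 1 = 1.
  i=1: a_1=1, p_1 = 1*4 + 1 = 5, q_1 = 1*1 + 0 = 1.
  i=2: a_2=2, p_2 = 2*5 + 4 = 14, q_2 = 2*1 + 1 = 3.
  i=3: a_3=1, p_3 = 1*14 + 5 = 19, q_3 = 1*3 + 1 = 4.
  i=4: a_4=6, p_4 = 6*19 + 14 = 128, q_4 = 6*4 + 3 = 27.
  i=5: a_5=2, p_5 = 2*128 + 19 = 275, q_5 = 2*27 + 4 = 58.
  i=6: a_6=4, p_6 = 4*275 + 128 = 1228, q_6 = 4*58 + 27 = 259.
q_6 = 259 > 79, so the last convergent with denominator <= 79 is p_5/q_5 = 275/58.
The closest fraction with denominator <= 79 is either p_5/q_5 or the intermediate fraction (k*p_5 + p_4)/(k*q_5 + q_4) with the largest k >= 1 whose denominator stays <= 79; these approach x as k grows, and every other convergent or intermediate fraction in range is farther away.
Largest k: floor((79 - q_4)/q_5) = floor((79 - 27)/58) = 0.
Since k = 0, no intermediate fraction beyond p_5/q_5 has denominator <= 79, so the convergent 275/58 is the closest (its error is |1228*58 - 275*259|/(259*58) = 1/15022).

275/58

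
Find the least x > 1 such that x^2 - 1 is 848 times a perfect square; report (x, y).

First expand sqrt(848) as a continued fraction. With x_i = (sqrt(848) + m_i)/d_i and (m_0, d_0) = (0, 1): a_0 = floor(sqrt(848)) = 29, since 29^2 = 841 <= 848 < 900 = 30^2.
Iterate m_{i+1} = d_i*a_i - m_i, d_{i+1} = (848 - m_{i+1}^2)/d_i, a_{i+1} = floor((a_0 + m_{i+1})/d_{i+1}):
  m_1 = 1*29 - 0 = 29, d_1 = (848 - 29^2)/1 = 7/1 = 7, a_1 = floor((29 + 29)/7) = 8.
  m_2 = 7*8 - 29 = 27, d_2 = (848 - 27^2)/7 = 119/7 = 17, a_2 = floor((29 + 27)/17) = 3.
  m_3 = 17*3 - 27 = 24, d_3 = (848 - 24^2)/17 = 272/17 = 16, a_3 = floor((29 + 24)/16) = 3.
  m_4 = 16*3 - 24 = 24, d_4 = (848 - 24^2)/16 = 272/16 = 17, a_4 = floor((29 + 24)/17) = 3.
  m_5 = 17*3 - 24 = 27, d_5 = (848 - 27^2)/17 = 119/17 = 7, a_5 = floor((29 + 27)/7) = 8.
  m_6 = 7*8 - 27 = 29, d_6 = (848 - 29^2)/7 = 7/7 = 1, a_6 = floor((29 + 29)/1) = 58.
  m_7 = 1*58 - 29 = 29, d_7 = (848 - 29^2)/1 = 7/1 = 7: (m_7, d_7) = (m_1, d_1) = (29, 7), so from here the quotients repeat a_1, ..., a_6; the period length is 6.
So sqrt(848) = [29; (8, 3, 3, 3, 8, 58)] with period length k = 6.
k is even, so the fundamental solution of x^2 - 848y^2 = 1 is (p_{k-1}, q_{k-1}) = (p_5, q_5); compute convergents through index 5.
Convergents (p_i = a_i*p_{i-1} + p_{i-2}, q_i = a_i*q_{i-1} + q_{i-2} with p_{-2}=0, p_{-1}=1, q_{-2}=1, q_{-1}=0):
  i=0: a_0=29, p_0 = 29*1 + 0 = 29, q_0 = 29*0 + 1 = 1.
  i=1: a_1=8, p_1 = 8*29 + 1 = 233, q_1 = 8*1 + 0 = 8.
  i=2: a_2=3, p_2 = 3*233 + 29 = 728, q_2 = 3*8 + 1 = 25.
  i=3: a_3=3, p_3 = 3*728 + 233 = 2417, q_3 = 3*25 + 8 = 83.
  i=4: a_4=3, p_4 = 3*2417 + 728 = 7979, q_4 = 3*83 + 25 = 274.
  i=5: a_5=8, p_5 = 8*7979 + 2417 = 66249, q_5 = 8*274 + 83 = 2275.
Check: 66249^2 - 848*2275^2 = 4388930001 - 4388930000 = 1, so (x, y) = (66249, 2275) solves the equation, and by the theorem it is the least positive solution.

(x, y) = (66249, 2275)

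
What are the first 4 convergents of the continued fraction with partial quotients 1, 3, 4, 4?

Using the convergent recurrence p_i = a_i*p_{i-1} + p_{i-2}, q_i = a_i*q_{i-1} + q_{i-2} with p_{-2}=0, p_{-1}=1, q_{-2}=1, q_{-1}=0:
  i=0: a_0=1, p_0 = 1*1 + 0 = 1, q_0 = 1*0 + 1 = 1.
  i=1: a_1=3, p_1 = 3*1 + 1 = 4, q_1 = 3*1 + 0 = 3.
  i=2: a_2=4, p_2 = 4*4 + 1 = 17, q_2 = 4*3 + 1 = 13.
  i=3: a_3=4, p_3 = 4*17 + 4 = 72, q_3 = 4*13 + 3 = 55.

1/1, 4/3, 17/13, 72/55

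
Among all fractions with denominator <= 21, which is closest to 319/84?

Expand x = 319/84 as a continued fraction with the Euclidean algorithm:
  319 = 3*84 + 67, so a_0 = 3.
  84 = 1*67 + 17, so a_1 = 1.
  67 = 3*17 + 16, so a_2 = 3.
  17 = 1*16 + 1, so a_3 = 1.
  16 = 16*1 + 0, so a_4 = 16.
so x = [3; 1, 3, 1, 16].
Convergents (p_i = a_i*p_{i-1} + p_{i-2}, q_i = a_i*q_{i-1} + q_{i-2} with p_{-2}=0, p_{-1}=1, q_{-2}=1, q_{-1}=0), until the denominator exceeds 21:
  i=0: a_0=3, p_0 = 3*1 + 0 = 3, q_0 = 3*0 + 1 = 1.
  i=1: a_1=1, p_1 = 1*3 + 1 = 4, q_1 = 1*1 + 0 = 1.
  i=2: a_2=3, p_2 = 3*4 + 3 = 15, q_2 = 3*1 + 1 = 4.
  i=3: a_3=1, p_3 = 1*15 + 4 = 19, q_3 = 1*4 + 1 = 5.
  i=4: a_4=16, p_4 = 16*19 + 15 = 319, q_4 = 16*5 + 4 = 84.
q_4 = 84 > 21, so the last convergent with denominator <= 21 is p_3/q_3 = 19/5.
The closest fraction with denominator <= 21 is either p_3/q_3 or the intermediate fraction (k*p_3 + p_2)/(k*q_3 + q_2) with the largest k >= 1 whose denominator stays <= 21; these approach x as k grows, and every other convergent or intermediate fraction in range is farther away.
Largest k: floor((21 - q_2)/q_3) = floor((21 - 4)/5) = 3.
That gives (3*19 + 15)/(3*5 + 4) = 72/19.
Compare the errors: |x - 19/5| = |319*5 - 19*84|/(84*5) = 1/420, and |x - 72/19| = |319*19 - 72*84|/(84*19) = 13/1596.
Cross-multiplying, 1*1596 = 1596 < 5460 = 13*420, so 1/420 is smaller: the convergent 19/5 is closer to x than 72/19.

19/5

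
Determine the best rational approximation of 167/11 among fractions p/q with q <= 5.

76/5

Expand x = 167/11 as a continued fraction with the Euclidean algorithm:
  167 = 15*11 + 2, so a_0 = 15.
  11 = 5*2 + 1, so a_1 = 5.
  2 = 2*1 + 0, so a_2 = 2.
so x = [15; 5, 2].
Convergents (p_i = a_i*p_{i-1} + p_{i-2}, q_i = a_i*q_{i-1} + q_{i-2} with p_{-2}=0, p_{-1}=1, q_{-2}=1, q_{-1}=0), until the denominator exceeds 5:
  i=0: a_0=15, p_0 = 15*1 + 0 = 15, q_0 = 15*0 + 1 = 1.
  i=1: a_1=5, p_1 = 5*15 + 1 = 76, q_1 = 5*1 + 0 = 5.
  i=2: a_2=2, p_2 = 2*76 + 15 = 167, q_2 = 2*5 + 1 = 11.
q_2 = 11 > 5, so the last convergent with denominator <= 5 is p_1/q_1 = 76/5.
The closest fraction with denominator <= 5 is either p_1/q_1 or the intermediate fraction (k*p_1 + p_0)/(k*q_1 + q_0) with the largest k >= 1 whose denominator stays <= 5; these approach x as k grows, and every other convergent or intermediate fraction in range is farther away.
Largest k: floor((5 - q_0)/q_1) = floor((5 - 1)/5) = 0.
Since k = 0, no intermediate fraction beyond p_1/q_1 has denominator <= 5, so the convergent 76/5 is the closest (its error is |167*5 - 76*11|/(11*5) = 1/55).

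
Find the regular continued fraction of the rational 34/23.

[1; 2, 11]

Run the Euclidean algorithm on 34 and 23; the successive quotients are the partial quotients a_0, a_1, ... (each step inverts the fractional part left over by the previous one):
  34 = 1*23 + 11, so a_0 = 1.
  23 = 2*11 + 1, so a_1 = 2.
  11 = 11*1 + 0, so a_2 = 11.
The remainder reaches 0 after 3 divisions, so the expansion has 3 partial quotients, read off in order.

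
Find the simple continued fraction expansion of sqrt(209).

[14; (2, 5, 3, 2, 3, 5, 2, 28)]

Write x_i = (sqrt(209) + m_i)/d_i with (m_0, d_0) = (0, 1). a_0 = floor(sqrt(209)) = 14, since 14^2 = 196 <= 209 < 225 = 15^2.
Iterate m_{i+1} = d_i*a_i - m_i, d_{i+1} = (209 - m_{i+1}^2)/d_i, a_{i+1} = floor((a_0 + m_{i+1})/d_{i+1}):
  m_1 = 1*14 - 0 = 14, d_1 = (209 - 14^2)/1 = 13/1 = 13, a_1 = floor((14 + 14)/13) = 2.
  m_2 = 13*2 - 14 = 12, d_2 = (209 - 12^2)/13 = 65/13 = 5, a_2 = floor((14 + 12)/5) = 5.
  m_3 = 5*5 - 12 = 13, d_3 = (209 - 13^2)/5 = 40/5 = 8, a_3 = floor((14 + 13)/8) = 3.
  m_4 = 8*3 - 13 = 11, d_4 = (209 - 11^2)/8 = 88/8 = 11, a_4 = floor((14 + 11)/11) = 2.
  m_5 = 11*2 - 11 = 11, d_5 = (209 - 11^2)/11 = 88/11 = 8, a_5 = floor((14 + 11)/8) = 3.
  m_6 = 8*3 - 11 = 13, d_6 = (209 - 13^2)/8 = 40/8 = 5, a_6 = floor((14 + 13)/5) = 5.
  m_7 = 5*5 - 13 = 12, d_7 = (209 - 12^2)/5 = 65/5 = 13, a_7 = floor((14 + 12)/13) = 2.
  m_8 = 13*2 - 12 = 14, d_8 = (209 - 14^2)/13 = 13/13 = 1, a_8 = floor((14 + 14)/1) = 28.
  m_9 = 1*28 - 14 = 14, d_9 = (209 - 14^2)/1 = 13/1 = 13: (m_9, d_9) = (m_1, d_1) = (14, 13), so from here the quotients repeat a_1, ..., a_8; the period length is 8.
Hence the expansion of sqrt(209) is a_0 = 14 followed by the repeating block 2, 5, 3, 2, 3, 5, 2, 28 (period 8).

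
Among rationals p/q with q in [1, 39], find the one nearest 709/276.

95/37

Expand x = 709/276 as a continued fraction with the Euclidean algorithm:
  709 = 2*276 + 157, so a_0 = 2.
  276 = 1*157 + 119, so a_1 = 1.
  157 = 1*119 + 38, so a_2 = 1.
  119 = 3*38 + 5, so a_3 = 3.
  38 = 7*5 + 3, so a_4 = 7.
  5 = 1*3 + 2, so a_5 = 1.
  3 = 1*2 + 1, so a_6 = 1.
  2 = 2*1 + 0, so a_7 = 2.
so x = [2; 1, 1, 3, 7, 1, 1, 2].
Convergents (p_i = a_i*p_{i-1} + p_{i-2}, q_i = a_i*q_{i-1} + q_{i-2} with p_{-2}=0, p_{-1}=1, q_{-2}=1, q_{-1}=0), until the denominator exceeds 39:
  i=0: a_0=2, p_0 = 2*1 + 0 = 2, q_0 = 2*0 + 1 = 1.
  i=1: a_1=1, p_1 = 1*2 + 1 = 3, q_1 = 1*1 + 0 = 1.
  i=2: a_2=1, p_2 = 1*3 + 2 = 5, q_2 = 1*1 + 1 = 2.
  i=3: a_3=3, p_3 = 3*5 + 3 = 18, q_3 = 3*2 + 1 = 7.
  i=4: a_4=7, p_4 = 7*18 + 5 = 131, q_4 = 7*7 + 2 = 51.
q_4 = 51 > 39, so the last convergent with denominator <= 39 is p_3/q_3 = 18/7.
The closest fraction with denominator <= 39 is either p_3/q_3 or the intermediate fraction (k*p_3 + p_2)/(k*q_3 + q_2) with the largest k >= 1 whose denominator stays <= 39; these approach x as k grows, and every other convergent or intermediate fraction in range is farther away.
Largest k: floor((39 - q_2)/q_3) = floor((39 - 2)/7) = 5.
That gives (5*18 + 5)/(5*7 + 2) = 95/37.
Compare the errors: |x - 18/7| = |709*7 - 18*276|/(276*7) = 5/1932, and |x - 95/37| = |709*37 - 95*276|/(276*37) = 13/10212.
Cross-multiplying, 13*1932 = 25116 < 51060 = 5*10212, so 13/10212 is smaller: the intermediate fraction 95/37 is closer to x than 18/7.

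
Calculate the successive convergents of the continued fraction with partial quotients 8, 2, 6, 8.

Using the convergent recurrence p_i = a_i*p_{i-1} + p_{i-2}, q_i = a_i*q_{i-1} + q_{i-2} with p_{-2}=0, p_{-1}=1, q_{-2}=1, q_{-1}=0:
  i=0: a_0=8, p_0 = 8*1 + 0 = 8, q_0 = 8*0 + 1 = 1.
  i=1: a_1=2, p_1 = 2*8 + 1 = 17, q_1 = 2*1 + 0 = 2.
  i=2: a_2=6, p_2 = 6*17 + 8 = 110, q_2 = 6*2 + 1 = 13.
  i=3: a_3=8, p_3 = 8*110 + 17 = 897, q_3 = 8*13 + 2 = 106.

8/1, 17/2, 110/13, 897/106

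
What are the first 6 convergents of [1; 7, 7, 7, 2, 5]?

1/1, 8/7, 57/50, 407/357, 871/764, 4762/4177

Using the convergent recurrence p_i = a_i*p_{i-1} + p_{i-2}, q_i = a_i*q_{i-1} + q_{i-2} with p_{-2}=0, p_{-1}=1, q_{-2}=1, q_{-1}=0:
  i=0: a_0=1, p_0 = 1*1 + 0 = 1, q_0 = 1*0 + 1 = 1.
  i=1: a_1=7, p_1 = 7*1 + 1 = 8, q_1 = 7*1 + 0 = 7.
  i=2: a_2=7, p_2 = 7*8 + 1 = 57, q_2 = 7*7 + 1 = 50.
  i=3: a_3=7, p_3 = 7*57 + 8 = 407, q_3 = 7*50 + 7 = 357.
  i=4: a_4=2, p_4 = 2*407 + 57 = 871, q_4 = 2*357 + 50 = 764.
  i=5: a_5=5, p_5 = 5*871 + 407 = 4762, q_5 = 5*764 + 357 = 4177.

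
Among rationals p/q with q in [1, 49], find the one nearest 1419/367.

Expand x = 1419/367 as a continued fraction with the Euclidean algorithm:
  1419 = 3*367 + 318, so a_0 = 3.
  367 = 1*318 + 49, so a_1 = 1.
  318 = 6*49 + 24, so a_2 = 6.
  49 = 2*24 + 1, so a_3 = 2.
  24 = 24*1 + 0, so a_4 = 24.
so x = [3; 1, 6, 2, 24].
Convergents (p_i = a_i*p_{i-1} + p_{i-2}, q_i = a_i*q_{i-1} + q_{i-2} with p_{-2}=0, p_{-1}=1, q_{-2}=1, q_{-1}=0), until the denominator exceeds 49:
  i=0: a_0=3, p_0 = 3*1 + 0 = 3, q_0 = 3*0 + 1 = 1.
  i=1: a_1=1, p_1 = 1*3 + 1 = 4, q_1 = 1*1 + 0 = 1.
  i=2: a_2=6, p_2 = 6*4 + 3 = 27, q_2 = 6*1 + 1 = 7.
  i=3: a_3=2, p_3 = 2*27 + 4 = 58, q_3 = 2*7 + 1 = 15.
  i=4: a_4=24, p_4 = 24*58 + 27 = 1419, q_4 = 24*15 + 7 = 367.
q_4 = 367 > 49, so the last convergent with denominator <= 49 is p_3/q_3 = 58/15.
The closest fraction with denominator <= 49 is either p_3/q_3 or the intermediate fraction (k*p_3 + p_2)/(k*q_3 + q_2) with the largest k >= 1 whose denominator stays <= 49; these approach x as k grows, and every other convergent or intermediate fraction in range is farther away.
Largest k: floor((49 - q_2)/q_3) = floor((49 - 7)/15) = 2.
That gives (2*58 + 27)/(2*15 + 7) = 143/37.
Compare the errors: |x - 58/15| = |1419*15 - 58*367|/(367*15) = 1/5505, and |x - 143/37| = |1419*37 - 143*367|/(367*37) = 22/13579.
Cross-multiplying, 1*13579 = 13579 < 121110 = 22*5505, so 1/5505 is smaller: the convergent 58/15 is closer to x than 143/37.

58/15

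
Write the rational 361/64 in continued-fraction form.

[5; 1, 1, 1, 3, 1, 1, 2]

Run the Euclidean algorithm on 361 and 64; the successive quotients are the partial quotients a_0, a_1, ... (each step inverts the fractional part left over by the previous one):
  361 = 5*64 + 41, so a_0 = 5.
  64 = 1*41 + 23, so a_1 = 1.
  41 = 1*23 + 18, so a_2 = 1.
  23 = 1*18 + 5, so a_3 = 1.
  18 = 3*5 + 3, so a_4 = 3.
  5 = 1*3 + 2, so a_5 = 1.
  3 = 1*2 + 1, so a_6 = 1.
  2 = 2*1 + 0, so a_7 = 2.
The remainder reaches 0 after 8 divisions, so the expansion has 8 partial quotients, read off in order.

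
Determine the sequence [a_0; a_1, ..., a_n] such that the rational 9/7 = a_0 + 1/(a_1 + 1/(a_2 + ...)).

Run the Euclidean algorithm on 9 and 7; the successive quotients are the partial quotients a_0, a_1, ... (each step inverts the fractional part left over by the previous one):
  9 = 1*7 + 2, so a_0 = 1.
  7 = 3*2 + 1, so a_1 = 3.
  2 = 2*1 + 0, so a_2 = 2.
The remainder reaches 0 after 3 divisions, so the expansion has 3 partial quotients, read off in order.

[1; 3, 2]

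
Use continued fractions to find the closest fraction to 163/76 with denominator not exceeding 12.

15/7

Expand x = 163/76 as a continued fraction with the Euclidean algorithm:
  163 = 2*76 + 11, so a_0 = 2.
  76 = 6*11 + 10, so a_1 = 6.
  11 = 1*10 + 1, so a_2 = 1.
  10 = 10*1 + 0, so a_3 = 10.
so x = [2; 6, 1, 10].
Convergents (p_i = a_i*p_{i-1} + p_{i-2}, q_i = a_i*q_{i-1} + q_{i-2} with p_{-2}=0, p_{-1}=1, q_{-2}=1, q_{-1}=0), until the denominator exceeds 12:
  i=0: a_0=2, p_0 = 2*1 + 0 = 2, q_0 = 2*0 + 1 = 1.
  i=1: a_1=6, p_1 = 6*2 + 1 = 13, q_1 = 6*1 + 0 = 6.
  i=2: a_2=1, p_2 = 1*13 + 2 = 15, q_2 = 1*6 + 1 = 7.
  i=3: a_3=10, p_3 = 10*15 + 13 = 163, q_3 = 10*7 + 6 = 76.
q_3 = 76 > 12, so the last convergent with denominator <= 12 is p_2/q_2 = 15/7.
The closest fraction with denominator <= 12 is either p_2/q_2 or the intermediate fraction (k*p_2 + p_1)/(k*q_2 + q_1) with the largest k >= 1 whose denominator stays <= 12; these approach x as k grows, and every other convergent or intermediate fraction in range is farther away.
Largest k: floor((12 - q_1)/q_2) = floor((12 - 6)/7) = 0.
Since k = 0, no intermediate fraction beyond p_2/q_2 has denominator <= 12, so the convergent 15/7 is the closest (its error is |163*7 - 15*76|/(76*7) = 1/532).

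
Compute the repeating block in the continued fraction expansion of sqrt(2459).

Write x_i = (sqrt(2459) + m_i)/d_i with (m_0, d_0) = (0, 1). a_0 = floor(sqrt(2459)) = 49, since 49^2 = 2401 <= 2459 < 2500 = 50^2.
Iterate m_{i+1} = d_i*a_i - m_i, d_{i+1} = (2459 - m_{i+1}^2)/d_i, a_{i+1} = floor((a_0 + m_{i+1})/d_{i+1}):
  m_1 = 1*49 - 0 = 49, d_1 = (2459 - 49^2)/1 = 58/1 = 58, a_1 = floor((49 + 49)/58) = 1.
  m_2 = 58*1 - 49 = 9, d_2 = (2459 - 9^2)/58 = 2378/58 = 41, a_2 = floor((49 + 9)/41) = 1.
  m_3 = 41*1 - 9 = 32, d_3 = (2459 - 32^2)/41 = 1435/41 = 35, a_3 = floor((49 + 32)/35) = 2.
  m_4 = 35*2 - 32 = 38, d_4 = (2459 - 38^2)/35 = 1015/35 = 29, a_4 = floor((49 + 38)/29) = 3.
  m_5 = 29*3 - 38 = 49, d_5 = (2459 - 49^2)/29 = 58/29 = 2, a_5 = floor((49 + 49)/2) = 49.
  m_6 = 2*49 - 49 = 49, d_6 = (2459 - 49^2)/2 = 58/2 = 29, a_6 = floor((49 + 49)/29) = 3.
  m_7 = 29*3 - 49 = 38, d_7 = (2459 - 38^2)/29 = 1015/29 = 35, a_7 = floor((49 + 38)/35) = 2.
  m_8 = 35*2 - 38 = 32, d_8 = (2459 - 32^2)/35 = 1435/35 = 41, a_8 = floor((49 + 32)/41) = 1.
  m_9 = 41*1 - 32 = 9, d_9 = (2459 - 9^2)/41 = 2378/41 = 58, a_9 = floor((49 + 9)/58) = 1.
  m_10 = 58*1 - 9 = 49, d_10 = (2459 - 49^2)/58 = 58/58 = 1, a_10 = floor((49 + 49)/1) = 98.
  m_11 = 1*98 - 49 = 49, d_11 = (2459 - 49^2)/1 = 58/1 = 58: (m_11, d_11) = (m_1, d_1) = (49, 58), so from here the quotients repeat a_1, ..., a_10; the period length is 10.
Hence the expansion of sqrt(2459) is a_0 = 49 followed by the repeating block 1, 1, 2, 3, 49, 3, 2, 1, 1, 98 (period 10).

[49; (1, 1, 2, 3, 49, 3, 2, 1, 1, 98)]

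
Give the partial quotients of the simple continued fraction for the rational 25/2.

Run the Euclidean algorithm on 25 and 2; the successive quotients are the partial quotients a_0, a_1, ... (each step inverts the fractional part left over by the previous one):
  25 = 12*2 + 1, so a_0 = 12.
  2 = 2*1 + 0, so a_1 = 2.
The remainder reaches 0 after 2 divisions, so the expansion has 2 partial quotients, read off in order.

[12; 2]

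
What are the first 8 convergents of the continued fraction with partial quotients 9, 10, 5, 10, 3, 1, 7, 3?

Using the convergent recurrence p_i = a_i*p_{i-1} + p_{i-2}, q_i = a_i*q_{i-1} + q_{i-2} with p_{-2}=0, p_{-1}=1, q_{-2}=1, q_{-1}=0:
  i=0: a_0=9, p_0 = 9*1 + 0 = 9, q_0 = 9*0 + 1 = 1.
  i=1: a_1=10, p_1 = 10*9 + 1 = 91, q_1 = 10*1 + 0 = 10.
  i=2: a_2=5, p_2 = 5*91 + 9 = 464, q_2 = 5*10 + 1 = 51.
  i=3: a_3=10, p_3 = 10*464 + 91 = 4731, q_3 = 10*51 + 10 = 520.
  i=4: a_4=3, p_4 = 3*4731 + 464 = 14657, q_4 = 3*520 + 51 = 1611.
  i=5: a_5=1, p_5 = 1*14657 + 4731 = 19388, q_5 = 1*1611 + 520 = 2131.
  i=6: a_6=7, p_6 = 7*19388 + 14657 = 150373, q_6 = 7*2131 + 1611 = 16528.
  i=7: a_7=3, p_7 = 3*150373 + 19388 = 470507, q_7 = 3*16528 + 2131 = 51715.

9/1, 91/10, 464/51, 4731/520, 14657/1611, 19388/2131, 150373/16528, 470507/51715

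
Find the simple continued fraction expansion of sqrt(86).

[9; (3, 1, 1, 1, 8, 1, 1, 1, 3, 18)]

Write x_i = (sqrt(86) + m_i)/d_i with (m_0, d_0) = (0, 1). a_0 = floor(sqrt(86)) = 9, since 9^2 = 81 <= 86 < 100 = 10^2.
Iterate m_{i+1} = d_i*a_i - m_i, d_{i+1} = (86 - m_{i+1}^2)/d_i, a_{i+1} = floor((a_0 + m_{i+1})/d_{i+1}):
  m_1 = 1*9 - 0 = 9, d_1 = (86 - 9^2)/1 = 5/1 = 5, a_1 = floor((9 + 9)/5) = 3.
  m_2 = 5*3 - 9 = 6, d_2 = (86 - 6^2)/5 = 50/5 = 10, a_2 = floor((9 + 6)/10) = 1.
  m_3 = 10*1 - 6 = 4, d_3 = (86 - 4^2)/10 = 70/10 = 7, a_3 = floor((9 + 4)/7) = 1.
  m_4 = 7*1 - 4 = 3, d_4 = (86 - 3^2)/7 = 77/7 = 11, a_4 = floor((9 + 3)/11) = 1.
  m_5 = 11*1 - 3 = 8, d_5 = (86 - 8^2)/11 = 22/11 = 2, a_5 = floor((9 + 8)/2) = 8.
  m_6 = 2*8 - 8 = 8, d_6 = (86 - 8^2)/2 = 22/2 = 11, a_6 = floor((9 + 8)/11) = 1.
  m_7 = 11*1 - 8 = 3, d_7 = (86 - 3^2)/11 = 77/11 = 7, a_7 = floor((9 + 3)/7) = 1.
  m_8 = 7*1 - 3 = 4, d_8 = (86 - 4^2)/7 = 70/7 = 10, a_8 = floor((9 + 4)/10) = 1.
  m_9 = 10*1 - 4 = 6, d_9 = (86 - 6^2)/10 = 50/10 = 5, a_9 = floor((9 + 6)/5) = 3.
  m_10 = 5*3 - 6 = 9, d_10 = (86 - 9^2)/5 = 5/5 = 1, a_10 = floor((9 + 9)/1) = 18.
  m_11 = 1*18 - 9 = 9, d_11 = (86 - 9^2)/1 = 5/1 = 5: (m_11, d_11) = (m_1, d_1) = (9, 5), so from here the quotients repeat a_1, ..., a_10; the period length is 10.
Hence the expansion of sqrt(86) is a_0 = 9 followed by the repeating block 3, 1, 1, 1, 8, 1, 1, 1, 3, 18 (period 10).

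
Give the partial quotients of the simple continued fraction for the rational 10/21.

Run the Euclidean algorithm on 10 and 21; the successive quotients are the partial quotients a_0, a_1, ... (each step inverts the fractional part left over by the previous one):
  10 = 0*21 + 10, so a_0 = 0.
  21 = 2*10 + 1, so a_1 = 2.
  10 = 10*1 + 0, so a_2 = 10.
The remainder reaches 0 after 3 divisions, so the expansion has 3 partial quotients, read off in order.

[0; 2, 10]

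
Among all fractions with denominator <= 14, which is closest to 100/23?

61/14

Expand x = 100/23 as a continued fraction with the Euclidean algorithm:
  100 = 4*23 + 8, so a_0 = 4.
  23 = 2*8 + 7, so a_1 = 2.
  8 = 1*7 + 1, so a_2 = 1.
  7 = 7*1 + 0, so a_3 = 7.
so x = [4; 2, 1, 7].
Convergents (p_i = a_i*p_{i-1} + p_{i-2}, q_i = a_i*q_{i-1} + q_{i-2} with p_{-2}=0, p_{-1}=1, q_{-2}=1, q_{-1}=0), until the denominator exceeds 14:
  i=0: a_0=4, p_0 = 4*1 + 0 = 4, q_0 = 4*0 + 1 = 1.
  i=1: a_1=2, p_1 = 2*4 + 1 = 9, q_1 = 2*1 + 0 = 2.
  i=2: a_2=1, p_2 = 1*9 + 4 = 13, q_2 = 1*2 + 1 = 3.
  i=3: a_3=7, p_3 = 7*13 + 9 = 100, q_3 = 7*3 + 2 = 23.
q_3 = 23 > 14, so the last convergent with denominator <= 14 is p_2/q_2 = 13/3.
The closest fraction with denominator <= 14 is either p_2/q_2 or the intermediate fraction (k*p_2 + p_1)/(k*q_2 + q_1) with the largest k >= 1 whose denominator stays <= 14; these approach x as k grows, and every other convergent or intermediate fraction in range is farther away.
Largest k: floor((14 - q_1)/q_2) = floor((14 - 2)/3) = 4.
That gives (4*13 + 9)/(4*3 + 2) = 61/14.
Compare the errors: |x - 13/3| = |100*3 - 13*23|/(23*3) = 1/69, and |x - 61/14| = |100*14 - 61*23|/(23*14) = 3/322.
Cross-multiplying, 3*69 = 207 < 322 = 1*322, so 3/322 is smaller: the intermediate fraction 61/14 is closer to x than 13/3.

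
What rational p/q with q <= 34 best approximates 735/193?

Expand x = 735/193 as a continued fraction with the Euclidean algorithm:
  735 = 3*193 + 156, so a_0 = 3.
  193 = 1*156 + 37, so a_1 = 1.
  156 = 4*37 + 8, so a_2 = 4.
  37 = 4*8 + 5, so a_3 = 4.
  8 = 1*5 + 3, so a_4 = 1.
  5 = 1*3 + 2, so a_5 = 1.
  3 = 1*2 + 1, so a_6 = 1.
  2 = 2*1 + 0, so a_7 = 2.
so x = [3; 1, 4, 4, 1, 1, 1, 2].
Convergents (p_i = a_i*p_{i-1} + p_{i-2}, q_i = a_i*q_{i-1} + q_{i-2} with p_{-2}=0, p_{-1}=1, q_{-2}=1, q_{-1}=0), until the denominator exceeds 34:
  i=0: a_0=3, p_0 = 3*1 + 0 = 3, q_0 = 3*0 + 1 = 1.
  i=1: a_1=1, p_1 = 1*3 + 1 = 4, q_1 = 1*1 + 0 = 1.
  i=2: a_2=4, p_2 = 4*4 + 3 = 19, q_2 = 4*1 + 1 = 5.
  i=3: a_3=4, p_3 = 4*19 + 4 = 80, q_3 = 4*5 + 1 = 21.
  i=4: a_4=1, p_4 = 1*80 + 19 = 99, q_4 = 1*21 + 5 = 26.
  i=5: a_5=1, p_5 = 1*99 + 80 = 179, q_5 = 1*26 + 21 = 47.
q_5 = 47 > 34, so the last convergent with denominator <= 34 is p_4/q_4 = 99/26.
The closest fraction with denominator <= 34 is either p_4/q_4 or the intermediate fraction (k*p_4 + p_3)/(k*q_4 + q_3) with the largest k >= 1 whose denominator stays <= 34; these approach x as k grows, and every other convergent or intermediate fraction in range is farther away.
Largest k: floor((34 - q_3)/q_4) = floor((34 - 21)/26) = 0.
Since k = 0, no intermediate fraction beyond p_4/q_4 has denominator <= 34, so the convergent 99/26 is the closest (its error is |735*26 - 99*193|/(193*26) = 3/5018).

99/26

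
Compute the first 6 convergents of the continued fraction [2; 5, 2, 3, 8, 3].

2/1, 11/5, 24/11, 83/38, 688/315, 2147/983

Using the convergent recurrence p_i = a_i*p_{i-1} + p_{i-2}, q_i = a_i*q_{i-1} + q_{i-2} with p_{-2}=0, p_{-1}=1, q_{-2}=1, q_{-1}=0:
  i=0: a_0=2, p_0 = 2*1 + 0 = 2, q_0 = 2*0 + 1 = 1.
  i=1: a_1=5, p_1 = 5*2 + 1 = 11, q_1 = 5*1 + 0 = 5.
  i=2: a_2=2, p_2 = 2*11 + 2 = 24, q_2 = 2*5 + 1 = 11.
  i=3: a_3=3, p_3 = 3*24 + 11 = 83, q_3 = 3*11 + 5 = 38.
  i=4: a_4=8, p_4 = 8*83 + 24 = 688, q_4 = 8*38 + 11 = 315.
  i=5: a_5=3, p_5 = 3*688 + 83 = 2147, q_5 = 3*315 + 38 = 983.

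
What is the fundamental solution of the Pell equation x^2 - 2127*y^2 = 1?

(x, y) = (6365401, 138020)

First expand sqrt(2127) as a continued fraction. With x_i = (sqrt(2127) + m_i)/d_i and (m_0, d_0) = (0, 1): a_0 = floor(sqrt(2127)) = 46, since 46^2 = 2116 <= 2127 < 2209 = 47^2.
Iterate m_{i+1} = d_i*a_i - m_i, d_{i+1} = (2127 - m_{i+1}^2)/d_i, a_{i+1} = floor((a_0 + m_{i+1})/d_{i+1}):
  m_1 = 1*46 - 0 = 46, d_1 = (2127 - 46^2)/1 = 11/1 = 11, a_1 = floor((46 + 46)/11) = 8.
  m_2 = 11*8 - 46 = 42, d_2 = (2127 - 42^2)/11 = 363/11 = 33, a_2 = floor((46 + 42)/33) = 2.
  m_3 = 33*2 - 42 = 24, d_3 = (2127 - 24^2)/33 = 1551/33 = 47, a_3 = floor((46 + 24)/47) = 1.
  m_4 = 47*1 - 24 = 23, d_4 = (2127 - 23^2)/47 = 1598/47 = 34, a_4 = floor((46 + 23)/34) = 2.
  m_5 = 34*2 - 23 = 45, d_5 = (2127 - 45^2)/34 = 102/34 = 3, a_5 = floor((46 + 45)/3) = 30.
  m_6 = 3*30 - 45 = 45, d_6 = (2127 - 45^2)/3 = 102/3 = 34, a_6 = floor((46 + 45)/34) = 2.
  m_7 = 34*2 - 45 = 23, d_7 = (2127 - 23^2)/34 = 1598/34 = 47, a_7 = floor((46 + 23)/47) = 1.
  m_8 = 47*1 - 23 = 24, d_8 = (2127 - 24^2)/47 = 1551/47 = 33, a_8 = floor((46 + 24)/33) = 2.
  m_9 = 33*2 - 24 = 42, d_9 = (2127 - 42^2)/33 = 363/33 = 11, a_9 = floor((46 + 42)/11) = 8.
  m_10 = 11*8 - 42 = 46, d_10 = (2127 - 46^2)/11 = 11/11 = 1, a_10 = floor((46 + 46)/1) = 92.
  m_11 = 1*92 - 46 = 46, d_11 = (2127 - 46^2)/1 = 11/1 = 11: (m_11, d_11) = (m_1, d_1) = (46, 11), so from here the quotients repeat a_1, ..., a_10; the period length is 10.
So sqrt(2127) = [46; (8, 2, 1, 2, 30, 2, 1, 2, 8, 92)] with period length k = 10.
k is even, so the fundamental solution of x^2 - 2127y^2 = 1 is (p_{k-1}, q_{k-1}) = (p_9, q_9); compute convergents through index 9.
Convergents (p_i = a_i*p_{i-1} + p_{i-2}, q_i = a_i*q_{i-1} + q_{i-2} with p_{-2}=0, p_{-1}=1, q_{-2}=1, q_{-1}=0):
  i=0: a_0=46, p_0 = 46*1 + 0 = 46, q_0 = 46*0 + 1 = 1.
  i=1: a_1=8, p_1 = 8*46 + 1 = 369, q_1 = 8*1 + 0 = 8.
  i=2: a_2=2, p_2 = 2*369 + 46 = 784, q_2 = 2*8 + 1 = 17.
  i=3: a_3=1, p_3 = 1*784 + 369 = 1153, q_3 = 1*17 + 8 = 25.
  i=4: a_4=2, p_4 = 2*1153 + 784 = 3090, q_4 = 2*25 + 17 = 67.
  i=5: a_5=30, p_5 = 30*3090 + 1153 = 93853, q_5 = 30*67 + 25 = 2035.
  i=6: a_6=2, p_6 = 2*93853 + 3090 = 190796, q_6 = 2*2035 + 67 = 4137.
  i=7: a_7=1, p_7 = 1*190796 + 93853 = 284649, q_7 = 1*4137 + 2035 = 6172.
  i=8: a_8=2, p_8 = 2*284649 + 190796 = 760094, q_8 = 2*6172 + 4137 = 16481.
  i=9: a_9=8, p_9 = 8*760094 + 284649 = 6365401, q_9 = 8*16481 + 6172 = 138020.
Check: 6365401^2 - 2127*138020^2 = 40518329890801 - 40518329890800 = 1, so (x, y) = (6365401, 138020) solves the equation, and by the theorem it is the least positive solution.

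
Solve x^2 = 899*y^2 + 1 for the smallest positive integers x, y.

First expand sqrt(899) as a continued fraction. With x_i = (sqrt(899) + m_i)/d_i and (m_0, d_0) = (0, 1): a_0 = floor(sqrt(899)) = 29, since 29^2 = 841 <= 899 < 900 = 30^2.
Iterate m_{i+1} = d_i*a_i - m_i, d_{i+1} = (899 - m_{i+1}^2)/d_i, a_{i+1} = floor((a_0 + m_{i+1})/d_{i+1}):
  m_1 = 1*29 - 0 = 29, d_1 = (899 - 29^2)/1 = 58/1 = 58, a_1 = floor((29 + 29)/58) = 1.
  m_2 = 58*1 - 29 = 29, d_2 = (899 - 29^2)/58 = 58/58 = 1, a_2 = floor((29 + 29)/1) = 58.
  m_3 = 1*58 - 29 = 29, d_3 = (899 - 29^2)/1 = 58/1 = 58: (m_3, d_3) = (m_1, d_1) = (29, 58), so from here the quotients repeat a_1, a_2; the period length is 2.
So sqrt(899) = [29; (1, 58)] with period length k = 2.
k is even, so the fundamental solution of x^2 - 899y^2 = 1 is (p_{k-1}, q_{k-1}) = (p_1, q_1); compute convergents through index 1.
Convergents (p_i = a_i*p_{i-1} + p_{i-2}, q_i = a_i*q_{i-1} + q_{i-2} with p_{-2}=0, p_{-1}=1, q_{-2}=1, q_{-1}=0):
  i=0: a_0=29, p_0 = 29*1 + 0 = 29, q_0 = 29*0 + 1 = 1.
  i=1: a_1=1, p_1 = 1*29 + 1 = 30, q_1 = 1*1 + 0 = 1.
Check: 30^2 - 899*1^2 = 900 - 899 = 1, so (x, y) = (30, 1) solves the equation, and by the theorem it is the least positive solution.

(x, y) = (30, 1)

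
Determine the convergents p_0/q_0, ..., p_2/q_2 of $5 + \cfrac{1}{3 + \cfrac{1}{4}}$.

5/1, 16/3, 69/13

Using the convergent recurrence p_i = a_i*p_{i-1} + p_{i-2}, q_i = a_i*q_{i-1} + q_{i-2} with p_{-2}=0, p_{-1}=1, q_{-2}=1, q_{-1}=0:
  i=0: a_0=5, p_0 = 5*1 + 0 = 5, q_0 = 5*0 + 1 = 1.
  i=1: a_1=3, p_1 = 3*5 + 1 = 16, q_1 = 3*1 + 0 = 3.
  i=2: a_2=4, p_2 = 4*16 + 5 = 69, q_2 = 4*3 + 1 = 13.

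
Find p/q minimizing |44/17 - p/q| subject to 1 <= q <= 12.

31/12

Expand x = 44/17 as a continued fraction with the Euclidean algorithm:
  44 = 2*17 + 10, so a_0 = 2.
  17 = 1*10 + 7, so a_1 = 1.
  10 = 1*7 + 3, so a_2 = 1.
  7 = 2*3 + 1, so a_3 = 2.
  3 = 3*1 + 0, so a_4 = 3.
so x = [2; 1, 1, 2, 3].
Convergents (p_i = a_i*p_{i-1} + p_{i-2}, q_i = a_i*q_{i-1} + q_{i-2} with p_{-2}=0, p_{-1}=1, q_{-2}=1, q_{-1}=0), until the denominator exceeds 12:
  i=0: a_0=2, p_0 = 2*1 + 0 = 2, q_0 = 2*0 + 1 = 1.
  i=1: a_1=1, p_1 = 1*2 + 1 = 3, q_1 = 1*1 + 0 = 1.
  i=2: a_2=1, p_2 = 1*3 + 2 = 5, q_2 = 1*1 + 1 = 2.
  i=3: a_3=2, p_3 = 2*5 + 3 = 13, q_3 = 2*2 + 1 = 5.
  i=4: a_4=3, p_4 = 3*13 + 5 = 44, q_4 = 3*5 + 2 = 17.
q_4 = 17 > 12, so the last convergent with denominator <= 12 is p_3/q_3 = 13/5.
The closest fraction with denominator <= 12 is either p_3/q_3 or the intermediate fraction (k*p_3 + p_2)/(k*q_3 + q_2) with the largest k >= 1 whose denominator stays <= 12; these approach x as k grows, and every other convergent or intermediate fraction in range is farther away.
Largest k: floor((12 - q_2)/q_3) = floor((12 - 2)/5) = 2.
That gives (2*13 + 5)/(2*5 + 2) = 31/12.
Compare the errors: |x - 13/5| = |44*5 - 13*17|/(17*5) = 1/85, and |x - 31/12| = |44*12 - 31*17|/(17*12) = 1/204.
Cross-multiplying, 1*85 = 85 < 204 = 1*204, so 1/204 is smaller: the intermediate fraction 31/12 is closer to x than 13/5.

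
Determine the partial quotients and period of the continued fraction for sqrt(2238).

Write x_i = (sqrt(2238) + m_i)/d_i with (m_0, d_0) = (0, 1). a_0 = floor(sqrt(2238)) = 47, since 47^2 = 2209 <= 2238 < 2304 = 48^2.
Iterate m_{i+1} = d_i*a_i - m_i, d_{i+1} = (2238 - m_{i+1}^2)/d_i, a_{i+1} = floor((a_0 + m_{i+1})/d_{i+1}):
  m_1 = 1*47 - 0 = 47, d_1 = (2238 - 47^2)/1 = 29/1 = 29, a_1 = floor((47 + 47)/29) = 3.
  m_2 = 29*3 - 47 = 40, d_2 = (2238 - 40^2)/29 = 638/29 = 22, a_2 = floor((47 + 40)/22) = 3.
  m_3 = 22*3 - 40 = 26, d_3 = (2238 - 26^2)/22 = 1562/22 = 71, a_3 = floor((47 + 26)/71) = 1.
  m_4 = 71*1 - 26 = 45, d_4 = (2238 - 45^2)/71 = 213/71 = 3, a_4 = floor((47 + 45)/3) = 30.
  m_5 = 3*30 - 45 = 45, d_5 = (2238 - 45^2)/3 = 213/3 = 71, a_5 = floor((47 + 45)/71) = 1.
  m_6 = 71*1 - 45 = 26, d_6 = (2238 - 26^2)/71 = 1562/71 = 22, a_6 = floor((47 + 26)/22) = 3.
  m_7 = 22*3 - 26 = 40, d_7 = (2238 - 40^2)/22 = 638/22 = 29, a_7 = floor((47 + 40)/29) = 3.
  m_8 = 29*3 - 40 = 47, d_8 = (2238 - 47^2)/29 = 29/29 = 1, a_8 = floor((47 + 47)/1) = 94.
  m_9 = 1*94 - 47 = 47, d_9 = (2238 - 47^2)/1 = 29/1 = 29: (m_9, d_9) = (m_1, d_1) = (47, 29), so from here the quotients repeat a_1, ..., a_8; the period length is 8.
Hence the expansion of sqrt(2238) is a_0 = 47 followed by the repeating block 3, 3, 1, 30, 1, 3, 3, 94 (period 8).

[47; (3, 3, 1, 30, 1, 3, 3, 94)]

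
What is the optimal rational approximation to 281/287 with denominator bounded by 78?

Expand x = 281/287 as a continued fraction with the Euclidean algorithm:
  281 = 0*287 + 281, so a_0 = 0.
  287 = 1*281 + 6, so a_1 = 1.
  281 = 46*6 + 5, so a_2 = 46.
  6 = 1*5 + 1, so a_3 = 1.
  5 = 5*1 + 0, so a_4 = 5.
so x = [0; 1, 46, 1, 5].
Convergents (p_i = a_i*p_{i-1} + p_{i-2}, q_i = a_i*q_{i-1} + q_{i-2} with p_{-2}=0, p_{-1}=1, q_{-2}=1, q_{-1}=0), until the denominator exceeds 78:
  i=0: a_0=0, p_0 = 0*1 + 0 = 0, q_0 = 0*0 + 1 = 1.
  i=1: a_1=1, p_1 = 1*0 + 1 = 1, q_1 = 1*1 + 0 = 1.
  i=2: a_2=46, p_2 = 46*1 + 0 = 46, q_2 = 46*1 + 1 = 47.
  i=3: a_3=1, p_3 = 1*46 + 1 = 47, q_3 = 1*47 + 1 = 48.
  i=4: a_4=5, p_4 = 5*47 + 46 = 281, q_4 = 5*48 + 47 = 287.
q_4 = 287 > 78, so the last convergent with denominator <= 78 is p_3/q_3 = 47/48.
The closest fraction with denominator <= 78 is either p_3/q_3 or the intermediate fraction (k*p_3 + p_2)/(k*q_3 + q_2) with the largest k >= 1 whose denominator stays <= 78; these approach x as k grows, and every other convergent or intermediate fraction in range is farther away.
Largest k: floor((78 - q_2)/q_3) = floor((78 - 47)/48) = 0.
Since k = 0, no intermediate fraction beyond p_3/q_3 has denominator <= 78, so the convergent 47/48 is the closest (its error is |281*48 - 47*287|/(287*48) = 1/13776).

47/48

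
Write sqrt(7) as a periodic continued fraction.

[2; (1, 1, 1, 4)]

Write x_i = (sqrt(7) + m_i)/d_i with (m_0, d_0) = (0, 1). a_0 = floor(sqrt(7)) = 2, since 2^2 = 4 <= 7 < 9 = 3^2.
Iterate m_{i+1} = d_i*a_i - m_i, d_{i+1} = (7 - m_{i+1}^2)/d_i, a_{i+1} = floor((a_0 + m_{i+1})/d_{i+1}):
  m_1 = 1*2 - 0 = 2, d_1 = (7 - 2^2)/1 = 3/1 = 3, a_1 = floor((2 + 2)/3) = 1.
  m_2 = 3*1 - 2 = 1, d_2 = (7 - 1^2)/3 = 6/3 = 2, a_2 = floor((2 + 1)/2) = 1.
  m_3 = 2*1 - 1 = 1, d_3 = (7 - 1^2)/2 = 6/2 = 3, a_3 = floor((2 + 1)/3) = 1.
  m_4 = 3*1 - 1 = 2, d_4 = (7 - 2^2)/3 = 3/3 = 1, a_4 = floor((2 + 2)/1) = 4.
  m_5 = 1*4 - 2 = 2, d_5 = (7 - 2^2)/1 = 3/1 = 3: (m_5, d_5) = (m_1, d_1) = (2, 3), so from here the quotients repeat a_1, ..., a_4; the period length is 4.
Hence the expansion of sqrt(7) is a_0 = 2 followed by the repeating block 1, 1, 1, 4 (period 4).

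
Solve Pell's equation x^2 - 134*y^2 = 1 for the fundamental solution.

(x, y) = (145925, 12606)

First expand sqrt(134) as a continued fraction. With x_i = (sqrt(134) + m_i)/d_i and (m_0, d_0) = (0, 1): a_0 = floor(sqrt(134)) = 11, since 11^2 = 121 <= 134 < 144 = 12^2.
Iterate m_{i+1} = d_i*a_i - m_i, d_{i+1} = (134 - m_{i+1}^2)/d_i, a_{i+1} = floor((a_0 + m_{i+1})/d_{i+1}):
  m_1 = 1*11 - 0 = 11, d_1 = (134 - 11^2)/1 = 13/1 = 13, a_1 = floor((11 + 11)/13) = 1.
  m_2 = 13*1 - 11 = 2, d_2 = (134 - 2^2)/13 = 130/13 = 10, a_2 = floor((11 + 2)/10) = 1.
  m_3 = 10*1 - 2 = 8, d_3 = (134 - 8^2)/10 = 70/10 = 7, a_3 = floor((11 + 8)/7) = 2.
  m_4 = 7*2 - 8 = 6, d_4 = (134 - 6^2)/7 = 98/7 = 14, a_4 = floor((11 + 6)/14) = 1.
  m_5 = 14*1 - 6 = 8, d_5 = (134 - 8^2)/14 = 70/14 = 5, a_5 = floor((11 + 8)/5) = 3.
  m_6 = 5*3 - 8 = 7, d_6 = (134 - 7^2)/5 = 85/5 = 17, a_6 = floor((11 + 7)/17) = 1.
  m_7 = 17*1 - 7 = 10, d_7 = (134 - 10^2)/17 = 34/17 = 2, a_7 = floor((11 + 10)/2) = 10.
  m_8 = 2*10 - 10 = 10, d_8 = (134 - 10^2)/2 = 34/2 = 17, a_8 = floor((11 + 10)/17) = 1.
  m_9 = 17*1 - 10 = 7, d_9 = (134 - 7^2)/17 = 85/17 = 5, a_9 = floor((11 + 7)/5) = 3.
  m_10 = 5*3 - 7 = 8, d_10 = (134 - 8^2)/5 = 70/5 = 14, a_10 = floor((11 + 8)/14) = 1.
  m_11 = 14*1 - 8 = 6, d_11 = (134 - 6^2)/14 = 98/14 = 7, a_11 = floor((11 + 6)/7) = 2.
  m_12 = 7*2 - 6 = 8, d_12 = (134 - 8^2)/7 = 70/7 = 10, a_12 = floor((11 + 8)/10) = 1.
  m_13 = 10*1 - 8 = 2, d_13 = (134 - 2^2)/10 = 130/10 = 13, a_13 = floor((11 + 2)/13) = 1.
  m_14 = 13*1 - 2 = 11, d_14 = (134 - 11^2)/13 = 13/13 = 1, a_14 = floor((11 + 11)/1) = 22.
  m_15 = 1*22 - 11 = 11, d_15 = (134 - 11^2)/1 = 13/1 = 13: (m_15, d_15) = (m_1, d_1) = (11, 13), so from here the quotients repeat a_1, ..., a_14; the period length is 14.
So sqrt(134) = [11; (1, 1, 2, 1, 3, 1, 10, 1, 3, 1, 2, 1, 1, 22)] with period length k = 14.
k is even, so the fundamental solution of x^2 - 134y^2 = 1 is (p_{k-1}, q_{k-1}) = (p_13, q_13); compute convergents through index 13.
Convergents (p_i = a_i*p_{i-1} + p_{i-2}, q_i = a_i*q_{i-1} + q_{i-2} with p_{-2}=0, p_{-1}=1, q_{-2}=1, q_{-1}=0):
  i=0: a_0=11, p_0 = 11*1 + 0 = 11, q_0 = 11*0 + 1 = 1.
  i=1: a_1=1, p_1 = 1*11 + 1 = 12, q_1 = 1*1 + 0 = 1.
  i=2: a_2=1, p_2 = 1*12 + 11 = 23, q_2 = 1*1 + 1 = 2.
  i=3: a_3=2, p_3 = 2*23 + 12 = 58, q_3 = 2*2 + 1 = 5.
  i=4: a_4=1, p_4 = 1*58 + 23 = 81, q_4 = 1*5 + 2 = 7.
  i=5: a_5=3, p_5 = 3*81 + 58 = 301, q_5 = 3*7 + 5 = 26.
  i=6: a_6=1, p_6 = 1*301 + 81 = 382, q_6 = 1*26 + 7 = 33.
  i=7: a_7=10, p_7 = 10*382 + 301 = 4121, q_7 = 10*33 + 26 = 356.
  i=8: a_8=1, p_8 = 1*4121 + 382 = 4503, q_8 = 1*356 + 33 = 389.
  i=9: a_9=3, p_9 = 3*4503 + 4121 = 17630, q_9 = 3*389 + 356 = 1523.
  i=10: a_10=1, p_10 = 1*17630 + 4503 = 22133, q_10 = 1*1523 + 389 = 1912.
  i=11: a_11=2, p_11 = 2*22133 + 17630 = 61896, q_11 = 2*1912 + 1523 = 5347.
  i=12: a_12=1, p_12 = 1*61896 + 22133 = 84029, q_12 = 1*5347 + 1912 = 7259.
  i=13: a_13=1, p_13 = 1*84029 + 61896 = 145925, q_13 = 1*7259 + 5347 = 12606.
Check: 145925^2 - 134*12606^2 = 21294105625 - 21294105624 = 1, so (x, y) = (145925, 12606) solves the equation, and by the theorem it is the least positive solution.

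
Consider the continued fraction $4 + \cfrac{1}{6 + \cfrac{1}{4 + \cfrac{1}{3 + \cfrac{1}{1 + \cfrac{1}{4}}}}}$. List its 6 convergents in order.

Using the convergent recurrence p_i = a_i*p_{i-1} + p_{i-2}, q_i = a_i*q_{i-1} + q_{i-2} with p_{-2}=0, p_{-1}=1, q_{-2}=1, q_{-1}=0:
  i=0: a_0=4, p_0 = 4*1 + 0 = 4, q_0 = 4*0 + 1 = 1.
  i=1: a_1=6, p_1 = 6*4 + 1 = 25, q_1 = 6*1 + 0 = 6.
  i=2: a_2=4, p_2 = 4*25 + 4 = 104, q_2 = 4*6 + 1 = 25.
  i=3: a_3=3, p_3 = 3*104 + 25 = 337, q_3 = 3*25 + 6 = 81.
  i=4: a_4=1, p_4 = 1*337 + 104 = 441, q_4 = 1*81 + 25 = 106.
  i=5: a_5=4, p_5 = 4*441 + 337 = 2101, q_5 = 4*106 + 81 = 505.

4/1, 25/6, 104/25, 337/81, 441/106, 2101/505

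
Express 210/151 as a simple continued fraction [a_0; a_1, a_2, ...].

[1; 2, 1, 1, 3, 1, 2, 2]

Run the Euclidean algorithm on 210 and 151; the successive quotients are the partial quotients a_0, a_1, ... (each step inverts the fractional part left over by the previous one):
  210 = 1*151 + 59, so a_0 = 1.
  151 = 2*59 + 33, so a_1 = 2.
  59 = 1*33 + 26, so a_2 = 1.
  33 = 1*26 + 7, so a_3 = 1.
  26 = 3*7 + 5, so a_4 = 3.
  7 = 1*5 + 2, so a_5 = 1.
  5 = 2*2 + 1, so a_6 = 2.
  2 = 2*1 + 0, so a_7 = 2.
The remainder reaches 0 after 8 divisions, so the expansion has 8 partial quotients, read off in order.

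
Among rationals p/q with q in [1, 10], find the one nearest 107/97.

Expand x = 107/97 as a continued fraction with the Euclidean algorithm:
  107 = 1*97 + 10, so a_0 = 1.
  97 = 9*10 + 7, so a_1 = 9.
  10 = 1*7 + 3, so a_2 = 1.
  7 = 2*3 + 1, so a_3 = 2.
  3 = 3*1 + 0, so a_4 = 3.
so x = [1; 9, 1, 2, 3].
Convergents (p_i = a_i*p_{i-1} + p_{i-2}, q_i = a_i*q_{i-1} + q_{i-2} with p_{-2}=0, p_{-1}=1, q_{-2}=1, q_{-1}=0), until the denominator exceeds 10:
  i=0: a_0=1, p_0 = 1*1 + 0 = 1, q_0 = 1*0 + 1 = 1.
  i=1: a_1=9, p_1 = 9*1 + 1 = 10, q_1 = 9*1 + 0 = 9.
  i=2: a_2=1, p_2 = 1*10 + 1 = 11, q_2 = 1*9 + 1 = 10.
  i=3: a_3=2, p_3 = 2*11 + 10 = 32, q_3 = 2*10 + 9 = 29.
q_3 = 29 > 10, so the last convergent with denominator <= 10 is p_2/q_2 = 11/10.
The closest fraction with denominator <= 10 is either p_2/q_2 or the intermediate fraction (k*p_2 + p_1)/(k*q_2 + q_1) with the largest k >= 1 whose denominator stays <= 10; these approach x as k grows, and every other convergent or intermediate fraction in range is farther away.
Largest k: floor((10 - q_1)/q_2) = floor((10 - 9)/10) = 0.
Since k = 0, no intermediate fraction beyond p_2/q_2 has denominator <= 10, so the convergent 11/10 is the closest (its error is |107*10 - 11*97|/(97*10) = 3/970).

11/10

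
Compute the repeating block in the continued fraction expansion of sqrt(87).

Write x_i = (sqrt(87) + m_i)/d_i with (m_0, d_0) = (0, 1). a_0 = floor(sqrt(87)) = 9, since 9^2 = 81 <= 87 < 100 = 10^2.
Iterate m_{i+1} = d_i*a_i - m_i, d_{i+1} = (87 - m_{i+1}^2)/d_i, a_{i+1} = floor((a_0 + m_{i+1})/d_{i+1}):
  m_1 = 1*9 - 0 = 9, d_1 = (87 - 9^2)/1 = 6/1 = 6, a_1 = floor((9 + 9)/6) = 3.
  m_2 = 6*3 - 9 = 9, d_2 = (87 - 9^2)/6 = 6/6 = 1, a_2 = floor((9 + 9)/1) = 18.
  m_3 = 1*18 - 9 = 9, d_3 = (87 - 9^2)/1 = 6/1 = 6: (m_3, d_3) = (m_1, d_1) = (9, 6), so from here the quotients repeat a_1, a_2; the period length is 2.
Hence the expansion of sqrt(87) is a_0 = 9 followed by the repeating block 3, 18 (period 2).

[9; (3, 18)]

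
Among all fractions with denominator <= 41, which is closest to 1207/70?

Expand x = 1207/70 as a continued fraction with the Euclidean algorithm:
  1207 = 17*70 + 17, so a_0 = 17.
  70 = 4*17 + 2, so a_1 = 4.
  17 = 8*2 + 1, so a_2 = 8.
  2 = 2*1 + 0, so a_3 = 2.
so x = [17; 4, 8, 2].
Convergents (p_i = a_i*p_{i-1} + p_{i-2}, q_i = a_i*q_{i-1} + q_{i-2} with p_{-2}=0, p_{-1}=1, q_{-2}=1, q_{-1}=0), until the denominator exceeds 41:
  i=0: a_0=17, p_0 = 17*1 + 0 = 17, q_0 = 17*0 + 1 = 1.
  i=1: a_1=4, p_1 = 4*17 + 1 = 69, q_1 = 4*1 + 0 = 4.
  i=2: a_2=8, p_2 = 8*69 + 17 = 569, q_2 = 8*4 + 1 = 33.
  i=3: a_3=2, p_3 = 2*569 + 69 = 1207, q_3 = 2*33 + 4 = 70.
q_3 = 70 > 41, so the last convergent with denominator <= 41 is p_2/q_2 = 569/33.
The closest fraction with denominator <= 41 is either p_2/q_2 or the intermediate fraction (k*p_2 + p_1)/(k*q_2 + q_1) with the largest k >= 1 whose denominator stays <= 41; these approach x as k grows, and every other convergent or intermediate fraction in range is farther away.
Largest k: floor((41 - q_1)/q_2) = floor((41 - 4)/33) = 1.
That gives (1*569 + 69)/(1*33 + 4) = 638/37.
Compare the errors: |x - 569/33| = |1207*33 - 569*70|/(70*33) = 1/2310, and |x - 638/37| = |1207*37 - 638*70|/(70*37) = 1/2590.
Cross-multiplying, 1*2310 = 2310 < 2590 = 1*2590, so 1/2590 is smaller: the intermediate fraction 638/37 is closer to x than 569/33.

638/37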